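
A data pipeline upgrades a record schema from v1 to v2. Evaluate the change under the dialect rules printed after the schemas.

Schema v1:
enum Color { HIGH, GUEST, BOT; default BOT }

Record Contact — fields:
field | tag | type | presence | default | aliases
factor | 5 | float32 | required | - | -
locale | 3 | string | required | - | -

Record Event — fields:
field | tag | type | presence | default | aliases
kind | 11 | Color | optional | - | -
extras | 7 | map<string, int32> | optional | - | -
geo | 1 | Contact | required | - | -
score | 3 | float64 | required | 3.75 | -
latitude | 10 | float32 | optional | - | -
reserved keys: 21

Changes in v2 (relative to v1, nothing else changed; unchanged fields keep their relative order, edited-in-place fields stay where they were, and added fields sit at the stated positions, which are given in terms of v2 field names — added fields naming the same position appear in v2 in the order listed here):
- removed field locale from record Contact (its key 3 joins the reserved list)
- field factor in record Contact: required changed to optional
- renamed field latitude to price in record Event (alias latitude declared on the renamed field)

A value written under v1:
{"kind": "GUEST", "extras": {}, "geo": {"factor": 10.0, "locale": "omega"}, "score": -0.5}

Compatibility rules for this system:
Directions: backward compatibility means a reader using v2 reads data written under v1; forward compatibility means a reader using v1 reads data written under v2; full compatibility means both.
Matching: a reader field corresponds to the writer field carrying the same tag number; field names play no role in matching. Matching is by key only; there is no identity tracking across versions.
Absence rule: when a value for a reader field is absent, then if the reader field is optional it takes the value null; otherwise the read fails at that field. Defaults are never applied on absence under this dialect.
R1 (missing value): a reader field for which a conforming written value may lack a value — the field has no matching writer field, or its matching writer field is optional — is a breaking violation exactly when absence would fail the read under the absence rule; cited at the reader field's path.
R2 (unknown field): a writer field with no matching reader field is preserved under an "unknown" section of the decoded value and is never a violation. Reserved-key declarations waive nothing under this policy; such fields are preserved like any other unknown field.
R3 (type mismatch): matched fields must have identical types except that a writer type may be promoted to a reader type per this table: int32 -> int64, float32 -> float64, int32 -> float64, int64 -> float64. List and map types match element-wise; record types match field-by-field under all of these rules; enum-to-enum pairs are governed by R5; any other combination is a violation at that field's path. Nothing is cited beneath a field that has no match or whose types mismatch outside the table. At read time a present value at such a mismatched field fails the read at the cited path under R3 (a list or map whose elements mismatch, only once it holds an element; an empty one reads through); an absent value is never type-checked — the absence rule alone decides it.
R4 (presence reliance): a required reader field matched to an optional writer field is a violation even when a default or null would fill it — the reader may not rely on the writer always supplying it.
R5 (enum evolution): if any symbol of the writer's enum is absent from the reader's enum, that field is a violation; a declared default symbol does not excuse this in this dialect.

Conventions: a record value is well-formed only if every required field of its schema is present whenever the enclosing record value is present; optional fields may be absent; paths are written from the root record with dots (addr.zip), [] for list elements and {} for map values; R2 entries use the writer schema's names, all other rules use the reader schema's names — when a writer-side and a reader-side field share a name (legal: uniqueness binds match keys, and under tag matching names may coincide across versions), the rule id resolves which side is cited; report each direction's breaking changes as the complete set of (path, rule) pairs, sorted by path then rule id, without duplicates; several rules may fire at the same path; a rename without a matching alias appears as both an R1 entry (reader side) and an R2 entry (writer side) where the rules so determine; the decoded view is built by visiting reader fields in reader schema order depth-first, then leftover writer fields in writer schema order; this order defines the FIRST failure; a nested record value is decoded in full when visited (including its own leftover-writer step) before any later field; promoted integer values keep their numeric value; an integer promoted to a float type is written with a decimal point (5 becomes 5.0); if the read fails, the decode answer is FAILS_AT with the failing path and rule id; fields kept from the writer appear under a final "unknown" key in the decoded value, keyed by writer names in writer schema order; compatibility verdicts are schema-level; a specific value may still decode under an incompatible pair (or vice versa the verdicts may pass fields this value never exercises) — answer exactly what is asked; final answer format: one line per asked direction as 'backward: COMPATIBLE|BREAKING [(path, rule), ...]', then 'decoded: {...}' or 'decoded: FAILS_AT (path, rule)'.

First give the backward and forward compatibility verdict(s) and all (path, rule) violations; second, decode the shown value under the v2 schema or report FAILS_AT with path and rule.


each type pair in Event: writer, then reader
checking backward for Event: reader v2 against writer v1:
  kind <- kind (Color -> Color, writer optional)
  extras <- extras (map<string, int32> -> map<string, int32>, writer optional)
  geo <- geo (Contact -> Contact, writer required)
  score <- score (float64 -> float64, writer required)
  price <- latitude (float32 -> float32, writer optional)
  geo.factor <- geo.factor (float32 -> float32, writer required)
  leftover writer field: geo.locale
  nothing fires on Event: backward is COMPATIBLE
checking forward for Event: reader v1 against writer v2:
  kind <- kind (Color -> Color, writer optional)
  extras <- extras (map<string, int32> -> map<string, int32>, writer optional)
  geo <- geo (Contact -> Contact, writer required)
  score <- score (float64 -> float64, writer required)
  latitude <- price (float32 -> float32, writer optional)
  geo.factor <- geo.factor (float32 -> float32, writer optional)
  no writer field matches reader geo.locale
  violation R1 at geo.factor
  violation R4 at geo.factor
  violation R1 at geo.locale
  => forward: BREAKING (3)
migrating the Event value to v2:
  kind := "GUEST"
  extras := {}
  geo.factor := 10.0
  writer geo.locale: kept under "unknown"
  score := -0.5
  price := null (absent, optional -> null)
  => decoded: {"kind": "GUEST", "extras": {}, "geo": {"factor": 10.0, "unknown": {"locale": "omega"}}, "score": -0.5, "price": null}

backward: COMPATIBLE []; forward: BREAKING [(geo.factor, R1), (geo.factor, R4), (geo.locale, R1)]; decoded: {"kind": "GUEST", "extras": {}, "geo": {"factor": 10.0, "unknown": {"locale": "omega"}}, "score": -0.5, "price": null}


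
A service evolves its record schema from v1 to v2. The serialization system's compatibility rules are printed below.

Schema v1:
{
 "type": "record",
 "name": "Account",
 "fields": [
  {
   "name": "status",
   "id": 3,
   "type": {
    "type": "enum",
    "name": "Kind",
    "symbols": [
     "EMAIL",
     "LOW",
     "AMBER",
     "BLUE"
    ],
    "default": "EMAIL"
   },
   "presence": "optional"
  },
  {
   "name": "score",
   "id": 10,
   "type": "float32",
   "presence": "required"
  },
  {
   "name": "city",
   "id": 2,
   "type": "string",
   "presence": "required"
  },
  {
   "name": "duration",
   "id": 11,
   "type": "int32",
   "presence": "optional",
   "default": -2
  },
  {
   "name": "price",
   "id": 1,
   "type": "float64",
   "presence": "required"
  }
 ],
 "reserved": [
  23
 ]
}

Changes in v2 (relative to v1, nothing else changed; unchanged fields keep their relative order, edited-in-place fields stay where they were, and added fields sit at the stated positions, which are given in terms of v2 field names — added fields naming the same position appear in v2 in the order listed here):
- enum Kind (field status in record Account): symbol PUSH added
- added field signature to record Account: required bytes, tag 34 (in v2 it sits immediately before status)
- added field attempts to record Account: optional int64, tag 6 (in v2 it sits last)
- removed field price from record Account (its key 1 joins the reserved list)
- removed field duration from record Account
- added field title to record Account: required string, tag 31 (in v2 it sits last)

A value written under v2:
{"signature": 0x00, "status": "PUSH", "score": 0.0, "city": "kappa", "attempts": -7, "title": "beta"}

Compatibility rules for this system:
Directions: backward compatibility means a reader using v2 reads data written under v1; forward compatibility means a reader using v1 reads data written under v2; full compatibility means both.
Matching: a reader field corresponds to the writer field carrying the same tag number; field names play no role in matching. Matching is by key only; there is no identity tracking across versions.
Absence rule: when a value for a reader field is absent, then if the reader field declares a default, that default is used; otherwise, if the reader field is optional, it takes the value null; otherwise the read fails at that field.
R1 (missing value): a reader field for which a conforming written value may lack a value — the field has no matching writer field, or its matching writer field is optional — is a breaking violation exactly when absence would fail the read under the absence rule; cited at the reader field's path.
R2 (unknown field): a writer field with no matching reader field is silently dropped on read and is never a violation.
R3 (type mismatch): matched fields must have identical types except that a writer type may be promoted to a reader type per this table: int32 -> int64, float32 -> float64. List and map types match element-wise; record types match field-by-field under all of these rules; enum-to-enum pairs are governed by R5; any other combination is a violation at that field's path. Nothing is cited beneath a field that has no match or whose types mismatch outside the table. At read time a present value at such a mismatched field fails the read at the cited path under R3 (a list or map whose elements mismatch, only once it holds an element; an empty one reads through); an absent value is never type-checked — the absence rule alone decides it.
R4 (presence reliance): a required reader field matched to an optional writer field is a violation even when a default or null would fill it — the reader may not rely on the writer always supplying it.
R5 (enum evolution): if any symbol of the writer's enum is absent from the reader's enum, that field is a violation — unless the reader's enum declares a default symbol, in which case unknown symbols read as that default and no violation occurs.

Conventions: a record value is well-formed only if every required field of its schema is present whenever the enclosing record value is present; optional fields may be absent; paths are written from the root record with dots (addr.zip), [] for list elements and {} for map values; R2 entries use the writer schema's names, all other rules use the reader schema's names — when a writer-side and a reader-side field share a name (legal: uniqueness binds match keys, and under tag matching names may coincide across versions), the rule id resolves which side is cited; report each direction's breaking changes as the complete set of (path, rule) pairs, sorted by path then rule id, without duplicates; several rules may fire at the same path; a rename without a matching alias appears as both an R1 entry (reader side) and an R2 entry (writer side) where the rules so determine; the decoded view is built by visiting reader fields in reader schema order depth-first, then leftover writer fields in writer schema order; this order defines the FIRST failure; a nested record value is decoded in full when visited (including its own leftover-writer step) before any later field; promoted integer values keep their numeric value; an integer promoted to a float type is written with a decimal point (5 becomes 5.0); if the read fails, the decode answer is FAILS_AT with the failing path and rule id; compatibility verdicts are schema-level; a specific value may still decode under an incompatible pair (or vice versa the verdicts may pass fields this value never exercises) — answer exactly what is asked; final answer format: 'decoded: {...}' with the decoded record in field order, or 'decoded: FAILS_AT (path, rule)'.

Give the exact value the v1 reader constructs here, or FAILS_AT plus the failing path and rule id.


decoded: FAILS_AT (price, R1)

each type pair in Account: writer, then reader
migrating the Account value to v1:
  status := "EMAIL" (symbol PUSH -> reader default)
  score := 0.0
  city := "kappa"
  duration := -2 (absent -> default)
  read fails at price under R1 (no fill)
  => FAILS_AT (price, R1)
checking off the Account differences that do not matter here:
  enum Kind (field status in record Account): symbol PUSH added -> inert under this dialect — no rule fires on Account and the result does not move
  added field attempts to record Account: optional int64, tag 6 (in v2 it sits last) -> inert under this dialect — no rule fires on Account and the result does not move
  added field signature to record Account: required bytes, tag 34 (in v2 it sits immediately before status) -> changes Account's schema-level verdicts only — the decode of this value is the same
  removed field duration from record Account -> inert under this dialect — no rule fires on Account and the result does not move
  added field title to record Account: required string, tag 31 (in v2 it sits last) -> changes Account's schema-level verdicts only — the decode of this value is the same


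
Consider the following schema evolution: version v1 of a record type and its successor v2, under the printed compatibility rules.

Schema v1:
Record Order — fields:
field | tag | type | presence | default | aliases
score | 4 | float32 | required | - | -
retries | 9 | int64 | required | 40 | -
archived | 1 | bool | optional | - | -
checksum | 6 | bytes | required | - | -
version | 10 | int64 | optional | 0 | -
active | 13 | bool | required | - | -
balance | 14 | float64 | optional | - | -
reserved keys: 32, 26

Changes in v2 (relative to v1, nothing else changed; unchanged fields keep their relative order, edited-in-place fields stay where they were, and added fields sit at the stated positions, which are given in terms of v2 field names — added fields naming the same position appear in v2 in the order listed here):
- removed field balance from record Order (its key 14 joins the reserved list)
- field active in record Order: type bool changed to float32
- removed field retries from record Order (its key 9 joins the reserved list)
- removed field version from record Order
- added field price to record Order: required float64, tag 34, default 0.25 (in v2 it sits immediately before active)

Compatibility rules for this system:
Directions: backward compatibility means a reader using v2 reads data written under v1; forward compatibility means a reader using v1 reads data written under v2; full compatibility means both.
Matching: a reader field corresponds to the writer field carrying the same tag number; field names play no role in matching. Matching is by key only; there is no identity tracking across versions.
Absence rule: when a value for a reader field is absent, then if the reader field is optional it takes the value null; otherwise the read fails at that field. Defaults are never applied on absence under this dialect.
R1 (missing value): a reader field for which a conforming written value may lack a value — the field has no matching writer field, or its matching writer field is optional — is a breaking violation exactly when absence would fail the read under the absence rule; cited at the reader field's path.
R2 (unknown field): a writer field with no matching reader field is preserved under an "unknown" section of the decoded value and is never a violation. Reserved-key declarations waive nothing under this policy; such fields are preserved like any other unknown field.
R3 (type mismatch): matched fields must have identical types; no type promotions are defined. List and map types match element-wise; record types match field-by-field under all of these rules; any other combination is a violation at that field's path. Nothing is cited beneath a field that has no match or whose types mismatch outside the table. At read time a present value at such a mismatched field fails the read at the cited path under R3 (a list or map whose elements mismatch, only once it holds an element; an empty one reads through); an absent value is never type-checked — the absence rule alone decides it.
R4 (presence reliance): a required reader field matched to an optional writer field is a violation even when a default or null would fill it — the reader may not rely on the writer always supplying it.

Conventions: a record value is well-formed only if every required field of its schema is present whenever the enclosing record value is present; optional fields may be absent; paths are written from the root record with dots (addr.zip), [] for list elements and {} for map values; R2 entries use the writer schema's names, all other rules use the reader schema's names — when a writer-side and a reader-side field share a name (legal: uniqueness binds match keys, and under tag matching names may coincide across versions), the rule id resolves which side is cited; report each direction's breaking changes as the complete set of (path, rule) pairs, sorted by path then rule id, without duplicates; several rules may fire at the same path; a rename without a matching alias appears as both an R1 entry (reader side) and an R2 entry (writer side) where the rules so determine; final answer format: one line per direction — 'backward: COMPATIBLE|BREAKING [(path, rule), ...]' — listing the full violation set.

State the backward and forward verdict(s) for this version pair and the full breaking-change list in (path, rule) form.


the writer's type comes first in each Order pair
backward pass over Order, reader schema v2, writer schema v1:
  writer required, float32 -> float32: reader score maps from writer score
  writer optional, bool -> bool: reader archived maps from writer archived
  writer required, bytes -> bytes: reader checksum maps from writer checksum
  price: no writer-side match
  writer required, bool -> float32: reader active maps from writer active
  writer retries: unknown to reader
  writer version: unknown to reader
  writer balance: unknown to reader
  rule R3 violated at active
  rule R1 violated at price
  => backward: BREAKING (2)
forward pass over Order, reader schema v1, writer schema v2:
  writer required, float32 -> float32: reader score maps from writer score
  retries: no writer-side match
  writer optional, bool -> bool: reader archived maps from writer archived
  writer required, bytes -> bytes: reader checksum maps from writer checksum
  version: no writer-side match
  writer required, float32 -> bool: reader active maps from writer active
  balance: no writer-side match
  writer price: unknown to reader
  rule R3 violated at active
  rule R1 violated at retries
  => forward: BREAKING (2)

backward: BREAKING [(active, R3), (price, R1)]; forward: BREAKING [(active, R3), (retries, R1)]


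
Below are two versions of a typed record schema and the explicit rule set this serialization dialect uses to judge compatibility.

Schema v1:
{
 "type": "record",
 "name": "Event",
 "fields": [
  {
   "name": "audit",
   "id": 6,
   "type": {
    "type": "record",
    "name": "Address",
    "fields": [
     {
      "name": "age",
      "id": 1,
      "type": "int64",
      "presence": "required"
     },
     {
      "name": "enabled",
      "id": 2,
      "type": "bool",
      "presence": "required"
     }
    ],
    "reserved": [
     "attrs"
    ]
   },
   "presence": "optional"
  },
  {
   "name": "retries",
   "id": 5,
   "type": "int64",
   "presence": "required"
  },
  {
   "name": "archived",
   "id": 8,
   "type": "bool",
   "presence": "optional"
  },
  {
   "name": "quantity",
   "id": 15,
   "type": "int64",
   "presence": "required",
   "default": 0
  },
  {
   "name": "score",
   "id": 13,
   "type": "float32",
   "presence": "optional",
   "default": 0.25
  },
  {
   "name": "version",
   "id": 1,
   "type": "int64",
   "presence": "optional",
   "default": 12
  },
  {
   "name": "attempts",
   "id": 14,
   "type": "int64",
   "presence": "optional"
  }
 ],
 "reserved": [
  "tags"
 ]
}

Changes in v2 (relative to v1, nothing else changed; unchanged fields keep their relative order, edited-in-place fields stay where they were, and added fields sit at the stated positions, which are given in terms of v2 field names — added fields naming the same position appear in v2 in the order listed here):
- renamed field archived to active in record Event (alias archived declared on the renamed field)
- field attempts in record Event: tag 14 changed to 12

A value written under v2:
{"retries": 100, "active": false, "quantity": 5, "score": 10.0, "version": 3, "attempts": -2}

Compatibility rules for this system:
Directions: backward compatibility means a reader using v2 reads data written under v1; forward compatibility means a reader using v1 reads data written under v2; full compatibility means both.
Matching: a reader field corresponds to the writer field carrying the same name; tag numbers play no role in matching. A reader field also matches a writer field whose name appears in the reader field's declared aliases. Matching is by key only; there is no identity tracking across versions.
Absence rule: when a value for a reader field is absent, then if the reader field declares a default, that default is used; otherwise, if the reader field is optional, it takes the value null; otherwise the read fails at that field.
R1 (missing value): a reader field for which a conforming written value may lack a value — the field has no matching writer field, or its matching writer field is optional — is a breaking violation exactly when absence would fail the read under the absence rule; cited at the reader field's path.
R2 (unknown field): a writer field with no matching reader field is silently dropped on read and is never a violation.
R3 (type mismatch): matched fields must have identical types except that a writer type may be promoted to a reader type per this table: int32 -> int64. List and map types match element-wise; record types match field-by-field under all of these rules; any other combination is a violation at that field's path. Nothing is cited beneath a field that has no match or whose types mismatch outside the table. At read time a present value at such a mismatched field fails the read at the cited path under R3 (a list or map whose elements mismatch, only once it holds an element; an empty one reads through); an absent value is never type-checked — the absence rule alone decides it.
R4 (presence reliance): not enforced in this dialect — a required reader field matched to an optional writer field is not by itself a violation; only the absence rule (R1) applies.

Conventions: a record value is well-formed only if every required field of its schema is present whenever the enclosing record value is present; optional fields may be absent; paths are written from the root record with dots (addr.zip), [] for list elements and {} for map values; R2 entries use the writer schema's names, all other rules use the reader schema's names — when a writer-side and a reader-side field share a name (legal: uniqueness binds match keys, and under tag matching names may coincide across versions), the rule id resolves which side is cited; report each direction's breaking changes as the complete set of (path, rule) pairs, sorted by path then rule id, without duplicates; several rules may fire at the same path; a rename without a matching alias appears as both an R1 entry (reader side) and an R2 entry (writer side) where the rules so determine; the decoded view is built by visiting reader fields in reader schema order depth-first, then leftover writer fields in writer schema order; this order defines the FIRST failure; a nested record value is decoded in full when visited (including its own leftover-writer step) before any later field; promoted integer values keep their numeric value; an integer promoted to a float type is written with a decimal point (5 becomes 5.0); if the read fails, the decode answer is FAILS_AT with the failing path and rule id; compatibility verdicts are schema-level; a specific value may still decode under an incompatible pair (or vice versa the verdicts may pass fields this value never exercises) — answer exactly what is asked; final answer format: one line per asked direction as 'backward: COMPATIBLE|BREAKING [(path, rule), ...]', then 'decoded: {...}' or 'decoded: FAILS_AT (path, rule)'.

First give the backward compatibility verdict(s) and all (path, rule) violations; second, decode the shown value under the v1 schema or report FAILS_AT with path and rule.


backward: COMPATIBLE []; decoded: {"audit": null, "retries": 100, "archived": null, "quantity": 5, "score": 10.0, "version": 3, "attempts": -2}

in Event below, arrows point writer -> reader
backward for Event (reader v2, writer v1):
  Address -> Address, writer optional: audit aligns to audit
  int64 -> int64, writer required: retries aligns to retries
  bool -> bool, writer optional: active aligns to archived
  int64 -> int64, writer required: quantity aligns to quantity
  float32 -> float32, writer optional: score aligns to score
  int64 -> int64, writer optional: version aligns to version
  int64 -> int64, writer optional: attempts aligns to attempts
  int64 -> int64, writer required: audit.age aligns to audit.age
  bool -> bool, writer required: audit.enabled aligns to audit.enabled
  => backward verdict for Event: COMPATIBLE, no violations
decoding the Event value with the v1 reader:
  audit := null (absent, optional -> null)
  retries := 100
  archived := null (absent, optional -> null)
  quantity := 5
  score := 10.0
  version := 3
  attempts := -2
  writer active: unknown -> dropped
  => decoded: {"audit": null, "retries": 100, "archived": null, "quantity": 5, "score": 10.0, "version": 3, "attempts": -2}
the other Event changes do not affect what is asked:
  field attempts in record Event: tag 14 changed to 12 -> no rule fires on it in Event's dialect; the asked verdict holds


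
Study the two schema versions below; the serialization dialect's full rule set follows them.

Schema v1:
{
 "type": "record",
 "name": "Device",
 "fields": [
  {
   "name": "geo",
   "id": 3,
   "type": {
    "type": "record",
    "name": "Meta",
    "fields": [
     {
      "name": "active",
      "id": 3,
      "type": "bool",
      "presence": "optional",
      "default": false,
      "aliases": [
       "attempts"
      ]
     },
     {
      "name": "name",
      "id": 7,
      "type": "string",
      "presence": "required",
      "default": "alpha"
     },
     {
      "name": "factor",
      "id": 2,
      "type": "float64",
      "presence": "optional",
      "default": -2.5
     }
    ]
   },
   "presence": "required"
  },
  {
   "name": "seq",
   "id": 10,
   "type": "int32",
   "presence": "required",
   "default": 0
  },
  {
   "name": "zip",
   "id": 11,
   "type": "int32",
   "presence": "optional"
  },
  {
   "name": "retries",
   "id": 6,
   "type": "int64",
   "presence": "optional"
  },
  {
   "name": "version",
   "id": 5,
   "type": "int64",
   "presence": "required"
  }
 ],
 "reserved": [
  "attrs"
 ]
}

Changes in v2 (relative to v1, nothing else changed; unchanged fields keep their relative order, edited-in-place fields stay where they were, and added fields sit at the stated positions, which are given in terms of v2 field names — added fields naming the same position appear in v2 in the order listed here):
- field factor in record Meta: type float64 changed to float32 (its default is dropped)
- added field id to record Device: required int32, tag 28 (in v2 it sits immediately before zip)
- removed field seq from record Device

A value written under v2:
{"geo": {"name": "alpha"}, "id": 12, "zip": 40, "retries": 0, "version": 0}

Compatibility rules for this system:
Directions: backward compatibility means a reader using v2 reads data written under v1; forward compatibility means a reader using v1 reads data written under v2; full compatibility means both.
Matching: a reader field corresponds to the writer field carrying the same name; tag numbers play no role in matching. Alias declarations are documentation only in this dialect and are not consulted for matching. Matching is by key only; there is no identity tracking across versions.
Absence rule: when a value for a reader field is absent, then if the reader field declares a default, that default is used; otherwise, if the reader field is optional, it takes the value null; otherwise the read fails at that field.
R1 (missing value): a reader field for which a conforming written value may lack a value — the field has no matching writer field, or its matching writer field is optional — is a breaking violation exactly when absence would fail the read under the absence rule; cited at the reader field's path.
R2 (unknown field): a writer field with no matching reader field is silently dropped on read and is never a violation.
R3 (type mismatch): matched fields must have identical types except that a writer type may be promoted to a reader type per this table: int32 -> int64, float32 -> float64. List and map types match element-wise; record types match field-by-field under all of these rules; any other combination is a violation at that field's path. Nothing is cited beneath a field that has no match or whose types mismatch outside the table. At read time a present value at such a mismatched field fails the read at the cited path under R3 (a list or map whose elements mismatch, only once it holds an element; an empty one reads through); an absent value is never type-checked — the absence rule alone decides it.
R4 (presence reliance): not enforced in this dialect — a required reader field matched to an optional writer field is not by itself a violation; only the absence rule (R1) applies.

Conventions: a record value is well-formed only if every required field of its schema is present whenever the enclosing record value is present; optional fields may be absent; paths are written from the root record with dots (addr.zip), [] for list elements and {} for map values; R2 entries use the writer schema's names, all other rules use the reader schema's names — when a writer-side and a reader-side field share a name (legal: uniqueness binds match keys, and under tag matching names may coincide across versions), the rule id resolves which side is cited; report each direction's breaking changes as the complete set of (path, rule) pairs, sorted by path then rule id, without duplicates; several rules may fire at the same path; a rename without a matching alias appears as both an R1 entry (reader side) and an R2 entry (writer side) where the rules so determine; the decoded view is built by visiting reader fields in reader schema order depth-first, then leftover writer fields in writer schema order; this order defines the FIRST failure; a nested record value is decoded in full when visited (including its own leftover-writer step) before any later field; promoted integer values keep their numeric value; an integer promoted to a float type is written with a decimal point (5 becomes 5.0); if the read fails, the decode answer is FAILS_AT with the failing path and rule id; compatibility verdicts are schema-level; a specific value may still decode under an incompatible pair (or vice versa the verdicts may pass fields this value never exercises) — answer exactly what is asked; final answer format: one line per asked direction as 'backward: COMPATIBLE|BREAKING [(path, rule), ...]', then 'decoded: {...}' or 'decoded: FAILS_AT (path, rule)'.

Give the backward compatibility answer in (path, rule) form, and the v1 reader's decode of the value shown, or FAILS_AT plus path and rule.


in Device below, arrows point writer -> reader
backward for Device (reader v2, writer v1):
  writer required, Meta -> Meta: reader geo maps from writer geo
  id has no writer counterpart
  writer optional, int32 -> int32: reader zip maps from writer zip
  writer optional, int64 -> int64: reader retries maps from writer retries
  writer required, int64 -> int64: reader version maps from writer version
  leftover writer field: seq
  writer optional, bool -> bool: reader geo.active maps from writer geo.active
  writer required, string -> string: reader geo.name maps from writer geo.name
  writer optional, float64 -> float32: reader geo.factor maps from writer geo.factor
  violation R3 at geo.factor
  violation R1 at id
  => backward verdict for Device: BREAKING, 2 violation(s)
migrating the Device value to v1:
  geo.active := false (no value, default fills)
  geo.name := "alpha"
  geo.factor := -2.5 (no value, default fills)
  seq := 0 (no value, default fills)
  zip := 40
  retries := 0
  version := 0
  writer id: unmatched, discarded
  => decoded: {"geo": {"active": false, "name": "alpha", "factor": -2.5}, "seq": 0, "zip": 40, "retries": 0, "version": 0}
the rest of the Device diff is inert for this question:
  removed field seq from record Device -> inert for the asked Device verdict: nothing fires

backward: BREAKING [(geo.factor, R3), (id, R1)]; decoded: {"geo": {"active": false, "name": "alpha", "factor": -2.5}, "seq": 0, "zip": 40, "retries": 0, "version": 0}


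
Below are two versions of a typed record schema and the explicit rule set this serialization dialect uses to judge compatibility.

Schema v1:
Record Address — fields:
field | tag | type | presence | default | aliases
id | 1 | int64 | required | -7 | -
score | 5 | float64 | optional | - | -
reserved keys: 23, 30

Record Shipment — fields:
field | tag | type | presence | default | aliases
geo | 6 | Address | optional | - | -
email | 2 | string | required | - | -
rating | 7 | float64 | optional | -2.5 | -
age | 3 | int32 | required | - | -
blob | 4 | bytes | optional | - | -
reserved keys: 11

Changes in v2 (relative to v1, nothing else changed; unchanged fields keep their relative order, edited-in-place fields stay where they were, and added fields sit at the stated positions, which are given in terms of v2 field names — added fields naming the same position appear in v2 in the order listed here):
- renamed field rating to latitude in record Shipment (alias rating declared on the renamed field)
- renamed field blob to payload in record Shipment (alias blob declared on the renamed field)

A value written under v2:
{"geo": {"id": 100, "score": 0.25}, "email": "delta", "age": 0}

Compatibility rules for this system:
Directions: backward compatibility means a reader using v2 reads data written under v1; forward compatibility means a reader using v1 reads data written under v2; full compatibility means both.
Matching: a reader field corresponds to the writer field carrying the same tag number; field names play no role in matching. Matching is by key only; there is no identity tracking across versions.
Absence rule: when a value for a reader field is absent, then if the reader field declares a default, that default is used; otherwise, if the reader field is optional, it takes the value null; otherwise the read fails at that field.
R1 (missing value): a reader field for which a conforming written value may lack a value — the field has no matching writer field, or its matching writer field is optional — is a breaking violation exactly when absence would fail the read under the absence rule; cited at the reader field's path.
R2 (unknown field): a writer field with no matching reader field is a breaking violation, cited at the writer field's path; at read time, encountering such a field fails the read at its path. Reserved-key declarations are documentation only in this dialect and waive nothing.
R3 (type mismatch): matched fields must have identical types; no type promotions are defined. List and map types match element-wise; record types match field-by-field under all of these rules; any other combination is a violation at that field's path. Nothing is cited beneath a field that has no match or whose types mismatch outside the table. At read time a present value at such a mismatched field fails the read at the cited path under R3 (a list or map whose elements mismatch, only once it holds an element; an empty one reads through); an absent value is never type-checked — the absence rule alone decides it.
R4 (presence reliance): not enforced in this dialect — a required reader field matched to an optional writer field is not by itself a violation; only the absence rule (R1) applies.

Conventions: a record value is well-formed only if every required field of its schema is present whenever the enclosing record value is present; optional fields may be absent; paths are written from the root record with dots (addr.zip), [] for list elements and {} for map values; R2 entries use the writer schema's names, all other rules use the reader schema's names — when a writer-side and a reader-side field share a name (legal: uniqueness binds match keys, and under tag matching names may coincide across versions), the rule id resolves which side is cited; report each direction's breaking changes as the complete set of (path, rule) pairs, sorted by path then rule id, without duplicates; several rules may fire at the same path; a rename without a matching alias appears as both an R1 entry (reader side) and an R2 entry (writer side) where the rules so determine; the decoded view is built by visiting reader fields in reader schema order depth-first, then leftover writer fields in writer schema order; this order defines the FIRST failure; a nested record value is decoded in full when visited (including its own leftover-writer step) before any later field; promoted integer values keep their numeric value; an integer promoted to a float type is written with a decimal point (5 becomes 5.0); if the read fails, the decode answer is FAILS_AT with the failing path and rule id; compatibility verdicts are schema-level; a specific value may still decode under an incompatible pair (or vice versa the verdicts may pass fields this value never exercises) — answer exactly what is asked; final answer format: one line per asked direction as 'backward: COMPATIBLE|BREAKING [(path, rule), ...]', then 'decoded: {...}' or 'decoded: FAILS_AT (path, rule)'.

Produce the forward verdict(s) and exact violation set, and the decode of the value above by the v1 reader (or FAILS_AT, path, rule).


arrows below run writer -> reader for Shipment
forward on Shipment — v1 reading data written by v2:
  Address -> Address, writer optional: geo aligns to geo
  string -> string, writer required: email aligns to email
  float64 -> float64, writer optional: rating aligns to latitude
  int32 -> int32, writer required: age aligns to age
  bytes -> bytes, writer optional: blob aligns to payload
  int64 -> int64, writer required: geo.id aligns to geo.id
  float64 -> float64, writer optional: geo.score aligns to geo.score
  => no violations; forward on Shipment: COMPATIBLE
decode (reader v1):
  geo.id := 100
  geo.score := 0.25
  email := "delta"
  rating := -2.5 (no value, default fills)
  age := 0
  blob := null (not supplied -> null)
  => decoded: {"geo": {"id": 100, "score": 0.25}, "email": "delta", "rating": -2.5, "age": 0, "blob": null}
diffs on Shipment not affecting the asked answer:
  renamed field rating to latitude in record Shipment (alias rating declared on the renamed field) -> inert for the asked Shipment verdict: nothing fires
  renamed field blob to payload in record Shipment (alias blob declared on the renamed field) -> inert for the asked Shipment verdict: nothing fires

forward: COMPATIBLE []; decoded: {"geo": {"id": 100, "score": 0.25}, "email": "delta", "rating": -2.5, "age": 0, "blob": null}
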